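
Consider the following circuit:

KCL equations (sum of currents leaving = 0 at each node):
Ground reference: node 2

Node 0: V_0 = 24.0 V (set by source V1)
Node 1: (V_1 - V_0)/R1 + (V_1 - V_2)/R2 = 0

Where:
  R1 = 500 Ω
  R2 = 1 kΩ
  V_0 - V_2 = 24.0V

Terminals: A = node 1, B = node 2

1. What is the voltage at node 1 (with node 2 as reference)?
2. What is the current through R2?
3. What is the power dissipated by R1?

Nodal analysis, taking node 2 as the 0 V reference.
Source V1 fixes V_0 = 24 V.
KCL at each unknown node (sum of currents leaving = 0; resistances in Ω):
  Node 1: (V_1 - 24)/500 + (V_1 - 0)/1000 = 0
Collecting terms: 0.003 × V_1 = 0.048  =>  V_1 = 16 V
Part 1:
  Read off the nodal solution: V_1 = 16 V
Part 2:
  I_R2 = (V_1 - V_2)/R2 = (16 - 0)/1000 = 0.016 A
  Magnitude: I_R2 = 0.016 A
Part 3:
  I_R1 = (V_0 - V_1)/R1 = (24 - 16)/500 = 0.016 A
  P_R1 = I_R1² × R1 = (0.016)² × 500 = 0.128 W

Final answers:
1. V_1 = 16 V
2. I_R2 = 0.016 A
3. P_R1 = 0.128 W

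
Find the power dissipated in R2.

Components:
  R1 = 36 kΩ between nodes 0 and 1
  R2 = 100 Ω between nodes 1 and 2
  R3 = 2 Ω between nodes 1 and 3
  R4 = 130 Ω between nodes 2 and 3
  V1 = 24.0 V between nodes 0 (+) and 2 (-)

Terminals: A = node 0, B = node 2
Nodal analysis, taking node 2 as the 0 V reference.
Source V1 fixes V_0 = 24 V.
KCL at each unknown node (sum of currents leaving = 0; resistances in Ω):
  Node 1: (V_1 - 24)/36000 + (V_1 - 0)/100 + (V_1 - V_3)/2 = 0
  Node 3: (V_3 - V_1)/2 + (V_3 - 0)/130 = 0
Collecting terms (coefficients in siemens):
  0.51·V_1 - 0.5·V_3 = 0.0006667
  0.5077·V_3 - 0.5·V_1 = 0
Determinant D = (0.51)(0.5077) - (-0.5)(-0.5) = 0.008937
V_1 = [(0.0006667)(0.5077) - (-0.5)(0)]/D = 0.03787 V
V_3 = [(0.51)(0) - (0.0006667)(-0.5)]/D = 0.0373 V
I_R2 = (V_1 - V_2)/R2 = (0.03787 - 0)/100 = 0.0003787 A
P_R2 = I_R2² × R2 = (0.0003787)² × 100 = 0.00001434 W

Final answer: 1.434e-05 W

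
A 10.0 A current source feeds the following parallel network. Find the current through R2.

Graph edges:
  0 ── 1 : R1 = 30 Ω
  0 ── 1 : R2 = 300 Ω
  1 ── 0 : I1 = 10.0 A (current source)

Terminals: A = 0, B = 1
All resistors sit directly between nodes 0 and 1, so they are in parallel and share one voltage V; the full source current 10 A splits among them.
1/R_par = 1/30 + 1/300 = 0.03667 S  =>  R_par = 27.27 Ω
V = I × R_par = 10 × 27.27 = 272.7 V
I_R2 = V/R2 = 272.7/300 = 0.9091 A

Final answer: 0.9091 A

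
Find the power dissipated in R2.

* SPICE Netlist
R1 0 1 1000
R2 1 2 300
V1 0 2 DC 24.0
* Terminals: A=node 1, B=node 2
Nodal analysis, taking node 2 as the 0 V reference.
Source V1 fixes V_0 = 24 V.
KCL at each unknown node (sum of currents leaving = 0; resistances in Ω):
  Node 1: (V_1 - 24)/1000 + (V_1 - 0)/300 = 0
Collecting terms: 0.004333 × V_1 = 0.024  =>  V_1 = 5.538 V
I_R2 = (V_1 - V_2)/R2 = (5.538 - 0)/300 = 0.01846 A
P_R2 = I_R2² × R2 = (0.01846)² × 300 = 0.1022 W

Final answer: 0.1022 W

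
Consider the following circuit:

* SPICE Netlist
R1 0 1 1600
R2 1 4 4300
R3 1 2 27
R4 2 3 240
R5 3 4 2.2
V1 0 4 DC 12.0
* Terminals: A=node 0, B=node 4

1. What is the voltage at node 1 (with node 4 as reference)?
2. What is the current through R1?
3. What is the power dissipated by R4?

Nodal analysis, taking node 4 as the 0 V reference.
Source V1 fixes V_0 = 12 V.
KCL at each unknown node (sum of currents leaving = 0; resistances in Ω):
  Node 1: (V_1 - 12)/1600 + (V_1 - 0)/4300 + (V_1 - V_2)/27 = 0
  Node 2: (V_2 - V_1)/27 + (V_2 - V_3)/240 = 0
  Node 3: (V_3 - V_2)/240 + (V_3 - 0)/2.2 = 0
Collecting terms (coefficients in siemens):
  0.03789·V_1 - 0.03704·V_2 = 0.0075
  0.0412·V_2 - 0.03704·V_1 - 0.004167·V_3 = 0
  0.4587·V_3 - 0.004167·V_2 = 0
Solving these 3 simultaneous equations (Gaussian elimination) gives:
  V_1 = 1.64 V, V_2 = 1.476 V, V_3 = 0.01341 V
Part 1:
  Read off the nodal solution: V_1 = 1.64 V
Part 2:
  I_R1 = (V_0 - V_1)/R1 = (12 - 1.64)/1600 = 0.006475 A
  Magnitude: I_R1 = 0.006475 A
Part 3:
  I_R4 = (V_2 - V_3)/R4 = (1.476 - 0.01341)/240 = 0.006093 A
  P_R4 = I_R4² × R4 = (0.006093)² × 240 = 0.008911 W

Final answers:
1. V_1 = 1.64 V
2. I_R1 = 0.006475 A
3. P_R4 = 0.008911 W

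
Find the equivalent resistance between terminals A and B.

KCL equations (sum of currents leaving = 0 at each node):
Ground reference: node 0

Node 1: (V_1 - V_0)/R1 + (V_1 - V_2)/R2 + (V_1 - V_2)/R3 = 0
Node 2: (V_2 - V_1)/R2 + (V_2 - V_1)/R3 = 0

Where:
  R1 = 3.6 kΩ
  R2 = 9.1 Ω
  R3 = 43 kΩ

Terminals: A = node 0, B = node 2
Reduce the network between node 0 (A) and node 2 (B) by series/parallel combination:
  Rp1 = R2 ‖ R3 (parallel, both between nodes 1 and 2) = 1/(1/9.1 + 1/43000) = 9.098 Ω
  Rs1 = R1 + Rp1 (series, joined only at node 1) = 3600 + 9.098 = 3609 Ω
R_eq = 3.609 kΩ

Final answer: 3.609 kΩ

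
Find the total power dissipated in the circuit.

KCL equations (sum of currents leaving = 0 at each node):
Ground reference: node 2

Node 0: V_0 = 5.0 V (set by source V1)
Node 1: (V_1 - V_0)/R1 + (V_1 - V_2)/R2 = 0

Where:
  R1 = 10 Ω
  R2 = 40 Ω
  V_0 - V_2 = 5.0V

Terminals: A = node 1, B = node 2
Nodal analysis, taking node 2 as the 0 V reference.
Source V1 fixes V_0 = 5 V.
KCL at each unknown node (sum of currents leaving = 0; resistances in Ω):
  Node 1: (V_1 - 5)/10 + (V_1 - 0)/40 = 0
Collecting terms: 0.125 × V_1 = 0.5  =>  V_1 = 4 V
Power in each resistor, P = (ΔV)²/R:
  P_R1 = (5 - 4)²/10 = 0.1 W
  P_R2 = (4 - 0)²/40 = 0.4 W
P_total = P_R1 + P_R2 = 0.5 W

Final answer: 0.5 W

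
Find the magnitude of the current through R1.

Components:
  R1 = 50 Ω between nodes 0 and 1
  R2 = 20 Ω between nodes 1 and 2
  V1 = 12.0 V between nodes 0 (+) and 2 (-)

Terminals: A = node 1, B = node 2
Nodal analysis, taking node 2 as the 0 V reference.
Source V1 fixes V_0 = 12 V.
KCL at each unknown node (sum of currents leaving = 0; resistances in Ω):
  Node 1: (V_1 - 12)/50 + (V_1 - 0)/20 = 0
Collecting terms: 0.07 × V_1 = 0.24  =>  V_1 = 3.429 V
I_R1 = (V_0 - V_1)/R1 = (12 - 3.429)/50 = 0.1714 A
|I_R1| = 0.1714 A

Final answer: |I_R1| = 0.1714 A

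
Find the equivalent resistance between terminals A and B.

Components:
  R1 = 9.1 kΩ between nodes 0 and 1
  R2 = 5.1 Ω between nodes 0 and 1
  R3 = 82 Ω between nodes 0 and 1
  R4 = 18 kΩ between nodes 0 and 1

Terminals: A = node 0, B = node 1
Reduce the network between node 0 (A) and node 1 (B) by series/parallel combination:
  Rp1 = R1 ‖ R2 ‖ R3 ‖ R4 (parallel, all between nodes 0 and 1) = 1/(1/9100 + 1/5.1 + 1/82 + 1/18000) = 4.798 Ω
R_eq = 4.798 Ω

Final answer: 4.798 Ω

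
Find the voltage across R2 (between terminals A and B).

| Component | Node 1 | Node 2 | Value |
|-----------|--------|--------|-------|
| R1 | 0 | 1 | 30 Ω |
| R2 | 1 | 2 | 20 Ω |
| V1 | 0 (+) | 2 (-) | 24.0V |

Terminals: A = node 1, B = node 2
R1 and R2 are in series across V1 (node 0 → node 1 → node 2), and the output A–B is taken across R2, so this is a voltage divider.
Series current: I = V1/(R1 + R2) = 24/(30 + 20) = 24/50 = 0.48 A
V_R2 = I × R2 = V1 × R2/(R1 + R2) = 24 × 20/50 = 9.6 V

Final answer: 9.6 V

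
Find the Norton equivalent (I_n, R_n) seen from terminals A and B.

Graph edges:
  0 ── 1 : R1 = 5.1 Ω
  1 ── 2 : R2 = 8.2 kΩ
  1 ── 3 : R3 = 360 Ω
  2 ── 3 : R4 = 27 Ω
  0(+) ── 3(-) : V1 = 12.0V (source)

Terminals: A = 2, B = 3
Find the Thévenin equivalent first; then I_n = V_th/R_th and R_n = R_th.
Step 1 — V_th is the open-circuit voltage V_A - V_B (nothing connected across the terminals).
Nodal analysis, taking node 3 as the 0 V reference.
Source V1 fixes V_0 = 12 V.
KCL at each unknown node (sum of currents leaving = 0; resistances in Ω):
  Node 1: (V_1 - 12)/5.1 + (V_1 - V_2)/8200 + (V_1 - 0)/360 = 0
  Node 2: (V_2 - V_1)/8200 + (V_2 - 0)/27 = 0
Collecting terms (coefficients in siemens):
  0.199·V_1 - 0.000122·V_2 = 2.353
  0.03716·V_2 - 0.000122·V_1 = 0
Determinant D = (0.199)(0.03716) - (-0.000122)(-0.000122) = 0.007394
V_1 = [(2.353)(0.03716) - (-0.000122)(0)]/D = 11.83 V
V_2 = [(0.199)(0) - (2.353)(-0.000122)]/D = 0.03881 V
V_th = V_2 - V_3 = 0.03881 - 0 = 0.03881 V
Step 2 — R_th: zero the source — replace V1 by a short circuit (node 3 merges into node 0) — and find the resistance seen between A (node 2) and B (node 0).
Reduce the network between node 2 (A) and node 0 (B) by series/parallel combination:
  Rp1 = R1 ‖ R3 (parallel, both between nodes 0 and 1) = 1/(1/5.1 + 1/360) = 5.029 Ω
  Rs1 = R2 + Rp1 (series, joined only at node 1) = 8200 + 5.029 = 8205 Ω
  Rp2 = R4 ‖ Rs1 (parallel, both between nodes 0 and 2) = 1/(1/27 + 1/8205) = 26.91 Ω
R_th = 26.91 Ω
I_n = V_th/R_th = 0.03881/26.91 = 0.001442 A, and R_n = R_th = 26.91 Ω

Final answer: I_n = 0.001442 A, R_n = 26.91 Ω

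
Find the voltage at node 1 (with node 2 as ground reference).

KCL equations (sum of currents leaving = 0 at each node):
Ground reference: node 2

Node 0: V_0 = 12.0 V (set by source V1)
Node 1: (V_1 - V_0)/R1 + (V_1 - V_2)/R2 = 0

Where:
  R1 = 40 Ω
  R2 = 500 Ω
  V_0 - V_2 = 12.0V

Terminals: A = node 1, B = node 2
Nodal analysis, taking node 2 as the 0 V reference.
Source V1 fixes V_0 = 12 V.
KCL at each unknown node (sum of currents leaving = 0; resistances in Ω):
  Node 1: (V_1 - 12)/40 + (V_1 - 0)/500 = 0
Collecting terms: 0.027 × V_1 = 0.3  =>  V_1 = 11.11 V
The requested potential is V_1 = 11.11 V.

Final answer: V_1 = 11.11 V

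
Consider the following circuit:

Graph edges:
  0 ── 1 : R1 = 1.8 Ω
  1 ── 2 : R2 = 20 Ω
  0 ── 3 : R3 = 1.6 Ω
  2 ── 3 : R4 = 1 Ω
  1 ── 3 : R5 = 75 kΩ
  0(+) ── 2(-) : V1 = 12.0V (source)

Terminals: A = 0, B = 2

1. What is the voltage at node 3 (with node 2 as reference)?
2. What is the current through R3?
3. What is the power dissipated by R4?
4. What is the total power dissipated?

Nodal analysis, taking node 2 as the 0 V reference.
Source V1 fixes V_0 = 12 V.
KCL at each unknown node (sum of currents leaving = 0; resistances in Ω):
  Node 1: (V_1 - 12)/1.8 + (V_1 - 0)/20 + (V_1 - V_3)/75000 = 0
  Node 3: (V_3 - 12)/1.6 + (V_3 - 0)/1 + (V_3 - V_1)/75000 = 0
Collecting terms (coefficients in siemens):
  0.6056·V_1 - 0.00001333·V_3 = 6.667
  1.625·V_3 - 0.00001333·V_1 = 7.5
Determinant D = (0.6056)(1.625) - (-0.00001333)(-0.00001333) = 0.9841
V_1 = [(6.667)(1.625) - (-0.00001333)(7.5)]/D = 11.01 V
V_3 = [(0.6056)(7.5) - (6.667)(-0.00001333)]/D = 4.615 V
Part 1:
  Read off the nodal solution: V_3 = 4.615 V
Part 2:
  I_R3 = (V_0 - V_3)/R3 = (12 - 4.615)/1.6 = 4.615 A
  Magnitude: I_R3 = 4.615 A
Part 3:
  I_R4 = (V_2 - V_3)/R4 = (0 - 4.615)/1 = -4.615 A
  P_R4 = I_R4² × R4 = (-4.615)² × 1 = 21.3 W
Part 4:
  Power in each resistor, P = (ΔV)²/R:
    P_R1 = (12 - 11.01)²/1.8 = 0.5456 W
    P_R2 = (11.01 - 0)²/20 = 6.06 W
    P_R3 = (12 - 4.615)²/1.6 = 34.08 W
    P_R4 = (0 - 4.615)²/1 = 21.3 W
    P_R5 = (11.01 - 4.615)²/75000 = 0.000545 W
  P_total = P_R1 + P_R2 + P_R3 + P_R4 + P_R5 = 61.99 W

Final answers:
1. V_3 = 4.615 V
2. I_R3 = 4.615 A
3. P_R4 = 21.3 W
4. P_total = 61.99 W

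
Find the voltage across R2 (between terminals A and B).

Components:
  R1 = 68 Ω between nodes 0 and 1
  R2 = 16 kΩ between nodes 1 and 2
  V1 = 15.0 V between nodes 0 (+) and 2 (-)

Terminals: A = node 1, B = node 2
R1 and R2 are in series across V1 (node 0 → node 1 → node 2), and the output A–B is taken across R2, so this is a voltage divider.
Series current: I = V1/(R1 + R2) = 15/(68 + 16000) = 15/16070 = 0.0009335 A
V_R2 = I × R2 = V1 × R2/(R1 + R2) = 15 × 16000/16070 = 14.94 V

Final answer: 14.94 V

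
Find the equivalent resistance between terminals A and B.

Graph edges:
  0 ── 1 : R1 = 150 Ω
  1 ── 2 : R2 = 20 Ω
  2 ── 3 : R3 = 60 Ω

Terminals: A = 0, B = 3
Reduce the network between node 0 (A) and node 3 (B) by series/parallel combination:
  Rs1 = R1 + R2 (series, joined only at node 1) = 150 + 20 = 170 Ω
  Rs2 = R3 + Rs1 (series, joined only at node 2) = 60 + 170 = 230 Ω
R_eq = 230 Ω

Final answer: 230 Ω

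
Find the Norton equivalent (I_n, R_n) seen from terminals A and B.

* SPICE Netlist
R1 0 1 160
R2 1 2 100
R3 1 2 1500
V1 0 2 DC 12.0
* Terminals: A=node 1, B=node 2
Find the Thévenin equivalent first; then I_n = V_th/R_th and R_n = R_th.
Step 1 — V_th is the open-circuit voltage V_A - V_B (nothing connected across the terminals).
Nodal analysis, taking node 2 as the 0 V reference.
Source V1 fixes V_0 = 12 V.
KCL at each unknown node (sum of currents leaving = 0; resistances in Ω):
  Node 1: (V_1 - 12)/160 + (V_1 - 0)/100 + (V_1 - 0)/1500 = 0
Collecting terms: 0.01692 × V_1 = 0.075  =>  V_1 = 4.433 V
V_th = V_1 - V_2 = 4.433 - 0 = 4.433 V
Step 2 — R_th: zero the source — replace V1 by a short circuit (node 2 merges into node 0) — and find the resistance seen between A (node 1) and B (node 0).
Reduce the network between node 1 (A) and node 0 (B) by series/parallel combination:
  Rp1 = R1 ‖ R2 ‖ R3 (parallel, all between nodes 0 and 1) = 1/(1/160 + 1/100 + 1/1500) = 59.11 Ω
R_th = 59.11 Ω
I_n = V_th/R_th = 4.433/59.11 = 0.075 A, and R_n = R_th = 59.11 Ω

Final answer: I_n = 0.075 A, R_n = 59.11 Ω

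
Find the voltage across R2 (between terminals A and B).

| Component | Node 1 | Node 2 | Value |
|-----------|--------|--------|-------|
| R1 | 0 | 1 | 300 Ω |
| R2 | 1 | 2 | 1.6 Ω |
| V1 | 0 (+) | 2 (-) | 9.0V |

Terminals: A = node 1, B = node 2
R1 and R2 are in series across V1 (node 0 → node 1 → node 2), and the output A–B is taken across R2, so this is a voltage divider.
Series current: I = V1/(R1 + R2) = 9/(300 + 1.6) = 9/301.6 = 0.02984 A
V_R2 = I × R2 = V1 × R2/(R1 + R2) = 9 × 1.6/301.6 = 0.04775 V

Final answer: 0.04775 V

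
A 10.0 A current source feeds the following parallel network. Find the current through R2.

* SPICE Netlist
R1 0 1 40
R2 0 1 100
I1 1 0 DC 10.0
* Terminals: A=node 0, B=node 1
All resistors sit directly between nodes 0 and 1, so they are in parallel and share one voltage V; the full source current 10 A splits among them.
1/R_par = 1/40 + 1/100 = 0.035 S  =>  R_par = 28.57 Ω
V = I × R_par = 10 × 28.57 = 285.7 V
I_R2 = V/R2 = 285.7/100 = 2.857 A

Final answer: 2.857 A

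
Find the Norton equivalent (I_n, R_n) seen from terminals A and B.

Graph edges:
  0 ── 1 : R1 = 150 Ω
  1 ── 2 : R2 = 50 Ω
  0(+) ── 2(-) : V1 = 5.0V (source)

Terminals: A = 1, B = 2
Find the Thévenin equivalent first; then I_n = V_th/R_th and R_n = R_th.
Step 1 — V_th is the open-circuit voltage V_A - V_B (nothing connected across the terminals).
Nodal analysis, taking node 2 as the 0 V reference.
Source V1 fixes V_0 = 5 V.
KCL at each unknown node (sum of currents leaving = 0; resistances in Ω):
  Node 1: (V_1 - 5)/150 + (V_1 - 0)/50 = 0
Collecting terms: 0.02667 × V_1 = 0.03333  =>  V_1 = 1.25 V
V_th = V_1 - V_2 = 1.25 - 0 = 1.25 V
Step 2 — R_th: zero the source — replace V1 by a short circuit (node 2 merges into node 0) — and find the resistance seen between A (node 1) and B (node 0).
Reduce the network between node 1 (A) and node 0 (B) by series/parallel combination:
  Rp1 = R1 ‖ R2 (parallel, both between nodes 0 and 1) = 1/(1/150 + 1/50) = 37.5 Ω
R_th = 37.5 Ω
I_n = V_th/R_th = 1.25/37.5 = 0.03333 A, and R_n = R_th = 37.5 Ω

Final answer: I_n = 0.03333 A, R_n = 37.5 Ω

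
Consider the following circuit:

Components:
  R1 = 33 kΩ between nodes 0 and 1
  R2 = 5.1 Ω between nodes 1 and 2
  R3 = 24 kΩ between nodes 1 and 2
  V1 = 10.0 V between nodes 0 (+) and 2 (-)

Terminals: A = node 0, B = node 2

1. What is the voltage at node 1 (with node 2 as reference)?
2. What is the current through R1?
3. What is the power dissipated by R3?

Nodal analysis, taking node 2 as the 0 V reference.
Source V1 fixes V_0 = 10 V.
KCL at each unknown node (sum of currents leaving = 0; resistances in Ω):
  Node 1: (V_1 - 10)/33000 + (V_1 - 0)/5.1 + (V_1 - 0)/24000 = 0
Collecting terms: 0.1962 × V_1 = 0.000303  =>  V_1 = 0.001545 V
Part 1:
  Read off the nodal solution: V_1 = 0.001545 V
Part 2:
  I_R1 = (V_0 - V_1)/R1 = (10 - 0.001545)/33000 = 0.000303 A
  Magnitude: I_R1 = 0.000303 A
Part 3:
  I_R3 = (V_1 - V_2)/R3 = (0.001545 - 0)/24000 = 0.00000006437 A
  P_R3 = I_R3² × R3 = (0.00000006437)² × 24000 = 0.00000000009944 W

Final answers:
1. V_1 = 0.001545 V
2. I_R1 = 0.000303 A
3. P_R3 = 9.944e-11 W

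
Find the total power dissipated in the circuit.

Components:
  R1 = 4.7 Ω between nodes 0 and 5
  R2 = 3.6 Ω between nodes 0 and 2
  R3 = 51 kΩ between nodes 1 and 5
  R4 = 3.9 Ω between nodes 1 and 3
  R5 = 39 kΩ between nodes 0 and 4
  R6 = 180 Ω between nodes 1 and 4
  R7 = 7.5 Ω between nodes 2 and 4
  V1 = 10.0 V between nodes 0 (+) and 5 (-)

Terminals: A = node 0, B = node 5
Nodal analysis, taking node 5 as the 0 V reference.
Source V1 fixes V_0 = 10 V.
KCL at each unknown node (sum of currents leaving = 0; resistances in Ω):
  Node 1: (V_1 - 0)/51000 + (V_1 - V_3)/3.9 + (V_1 - V_4)/180 = 0
  Node 2: (V_2 - 10)/3.6 + (V_2 - V_4)/7.5 = 0
  Node 3: (V_3 - V_1)/3.9 = 0
  Node 4: (V_4 - 10)/39000 + (V_4 - V_1)/180 + (V_4 - V_2)/7.5 = 0
Collecting terms (coefficients in siemens):
  0.262·V_1 - 0.2564·V_3 - 0.005556·V_4 = 0
  0.4111·V_2 - 0.1333·V_4 = 2.778
  0.2564·V_3 - 0.2564·V_1 = 0
  0.1389·V_4 - 0.005556·V_1 - 0.1333·V_2 = 0.0002564
Solving these 4 simultaneous equations (Gaussian elimination) gives:
  V_1 = 9.963 V, V_2 = 9.999 V, V_3 = 9.963 V, V_4 = 9.998 V
Power in each resistor, P = (ΔV)²/R:
  P_R1 = (10 - 0)²/4.7 = 21.28 W
  P_R2 = (10 - 9.999)²/3.6 = 0.0000001373 W
  P_R3 = (9.963 - 0)²/51000 = 0.001946 W
  P_R4 = (9.963 - 9.963)²/3.9 = 0 W
  P_R5 = (10 - 9.998)²/39000 = 0.0000000001205 W
  P_R6 = (9.963 - 9.998)²/180 = 0.000006869 W
  P_R7 = (9.999 - 9.998)²/7.5 = 0.000000286 W
P_total = P_R1 + P_R2 + P_R3 + P_R4 + P_R5 + P_R6 + P_R7 = 21.28 W

Final answer: 21.28 W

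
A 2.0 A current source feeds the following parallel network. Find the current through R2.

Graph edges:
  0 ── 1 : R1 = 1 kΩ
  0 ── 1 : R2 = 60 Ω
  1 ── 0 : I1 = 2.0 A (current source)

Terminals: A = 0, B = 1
All resistors sit directly between nodes 0 and 1, so they are in parallel and share one voltage V; the full source current 2 A splits among them.
1/R_par = 1/1000 + 1/60 = 0.01767 S  =>  R_par = 56.6 Ω
V = I × R_par = 2 × 56.6 = 113.2 V
I_R2 = V/R2 = 113.2/60 = 1.887 A

Final answer: 1.887 A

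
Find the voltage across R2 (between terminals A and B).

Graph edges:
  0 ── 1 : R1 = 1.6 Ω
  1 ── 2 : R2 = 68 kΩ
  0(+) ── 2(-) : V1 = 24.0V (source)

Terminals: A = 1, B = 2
R1 and R2 are in series across V1 (node 0 → node 1 → node 2), and the output A–B is taken across R2, so this is a voltage divider.
Series current: I = V1/(R1 + R2) = 24/(1.6 + 68000) = 24/68000 = 0.0003529 A
V_R2 = I × R2 = V1 × R2/(R1 + R2) = 24 × 68000/68000 = 24 V

Final answer: 24 V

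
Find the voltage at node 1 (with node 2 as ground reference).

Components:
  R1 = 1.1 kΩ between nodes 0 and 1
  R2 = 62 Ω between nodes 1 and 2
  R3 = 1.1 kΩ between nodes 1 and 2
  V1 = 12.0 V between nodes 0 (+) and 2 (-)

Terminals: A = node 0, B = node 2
Nodal analysis, taking node 2 as the 0 V reference.
Source V1 fixes V_0 = 12 V.
KCL at each unknown node (sum of currents leaving = 0; resistances in Ω):
  Node 1: (V_1 - 12)/1100 + (V_1 - 0)/62 + (V_1 - 0)/1100 = 0
Collecting terms: 0.01795 × V_1 = 0.01091  =>  V_1 = 0.6078 V
The requested potential is V_1 = 0.6078 V.

Final answer: V_1 = 0.6078 V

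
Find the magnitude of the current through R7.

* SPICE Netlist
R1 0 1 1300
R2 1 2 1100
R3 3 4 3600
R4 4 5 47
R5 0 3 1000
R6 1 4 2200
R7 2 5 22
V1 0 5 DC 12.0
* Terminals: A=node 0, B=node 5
Nodal analysis, taking node 5 as the 0 V reference.
Source V1 fixes V_0 = 12 V.
KCL at each unknown node (sum of currents leaving = 0; resistances in Ω):
  Node 1: (V_1 - 12)/1300 + (V_1 - V_2)/1100 + (V_1 - V_4)/2200 = 0
  Node 2: (V_2 - V_1)/1100 + (V_2 - 0)/22 = 0
  Node 3: (V_3 - V_4)/3600 + (V_3 - 12)/1000 = 0
  Node 4: (V_4 - V_3)/3600 + (V_4 - 0)/47 + (V_4 - V_1)/2200 = 0
Collecting terms (coefficients in siemens):
  0.002133·V_1 - 0.0009091·V_2 - 0.0004545·V_4 = 0.009231
  0.04636·V_2 - 0.0009091·V_1 = 0
  0.001278·V_3 - 0.0002778·V_4 = 0.012
  0.02201·V_4 - 0.0004545·V_1 - 0.0002778·V_3 = 0
Solving these 4 simultaneous equations (Gaussian elimination) gives:
  V_1 = 4.41 V, V_2 = 0.08646 V, V_3 = 9.437 V, V_4 = 0.2102 V
I_R7 = (V_2 - V_5)/R7 = (0.08646 - 0)/22 = 0.00393 A
|I_R7| = 0.00393 A

Final answer: |I_R7| = 0.00393 A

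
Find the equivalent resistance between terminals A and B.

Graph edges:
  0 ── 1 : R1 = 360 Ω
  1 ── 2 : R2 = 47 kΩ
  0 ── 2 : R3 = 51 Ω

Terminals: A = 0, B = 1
Reduce the network between node 0 (A) and node 1 (B) by series/parallel combination:
  Rs1 = R3 + R2 (series, joined only at node 2) = 51 + 47000 = 47050 Ω
  Rp1 = R1 ‖ Rs1 (parallel, both between nodes 0 and 1) = 1/(1/360 + 1/47050) = 357.3 Ω
R_eq = 357.3 Ω

Final answer: 357.3 Ω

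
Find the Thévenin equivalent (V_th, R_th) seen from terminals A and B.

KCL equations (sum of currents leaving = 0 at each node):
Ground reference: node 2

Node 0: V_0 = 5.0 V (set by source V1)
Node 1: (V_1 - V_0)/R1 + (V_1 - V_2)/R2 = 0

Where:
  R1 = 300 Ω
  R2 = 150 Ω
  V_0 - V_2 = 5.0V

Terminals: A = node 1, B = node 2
Step 1 — V_th is the open-circuit voltage V_A - V_B (nothing connected across the terminals).
Nodal analysis, taking node 2 as the 0 V reference.
Source V1 fixes V_0 = 5 V.
KCL at each unknown node (sum of currents leaving = 0; resistances in Ω):
  Node 1: (V_1 - 5)/300 + (V_1 - 0)/150 = 0
Collecting terms: 0.01 × V_1 = 0.01667  =>  V_1 = 1.667 V
V_th = V_1 - V_2 = 1.667 - 0 = 1.667 V
Step 2 — R_th: zero the source — replace V1 by a short circuit (node 2 merges into node 0) — and find the resistance seen between A (node 1) and B (node 0).
Reduce the network between node 1 (A) and node 0 (B) by series/parallel combination:
  Rp1 = R1 ‖ R2 (parallel, both between nodes 0 and 1) = 1/(1/300 + 1/150) = 100 Ω
R_th = 100 Ω

Final answer: V_th = 1.667 V, R_th = 100 Ω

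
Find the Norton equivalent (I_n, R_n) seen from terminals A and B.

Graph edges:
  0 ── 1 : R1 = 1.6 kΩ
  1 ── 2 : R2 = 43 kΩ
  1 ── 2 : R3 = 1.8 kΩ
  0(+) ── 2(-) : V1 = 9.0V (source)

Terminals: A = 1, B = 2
Find the Thévenin equivalent first; then I_n = V_th/R_th and R_n = R_th.
Step 1 — V_th is the open-circuit voltage V_A - V_B (nothing connected across the terminals).
Nodal analysis, taking node 2 as the 0 V reference.
Source V1 fixes V_0 = 9 V.
KCL at each unknown node (sum of currents leaving = 0; resistances in Ω):
  Node 1: (V_1 - 9)/1600 + (V_1 - 0)/43000 + (V_1 - 0)/1800 = 0
Collecting terms: 0.001204 × V_1 = 0.005625  =>  V_1 = 4.673 V
V_th = V_1 - V_2 = 4.673 - 0 = 4.673 V
Step 2 — R_th: zero the source — replace V1 by a short circuit (node 2 merges into node 0) — and find the resistance seen between A (node 1) and B (node 0).
Reduce the network between node 1 (A) and node 0 (B) by series/parallel combination:
  Rp1 = R1 ‖ R2 ‖ R3 (parallel, all between nodes 0 and 1) = 1/(1/1600 + 1/43000 + 1/1800) = 830.7 Ω
R_th = 830.7 Ω
I_n = V_th/R_th = 4.673/830.7 = 0.005625 A, and R_n = R_th = 830.7 Ω

Final answer: I_n = 0.005625 A, R_n = 830.7 Ω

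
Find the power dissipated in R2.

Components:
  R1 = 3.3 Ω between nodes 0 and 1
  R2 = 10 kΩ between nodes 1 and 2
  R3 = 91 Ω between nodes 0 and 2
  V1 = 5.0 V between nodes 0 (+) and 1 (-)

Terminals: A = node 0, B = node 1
Nodal analysis, taking node 1 as the 0 V reference.
Source V1 fixes V_0 = 5 V.
KCL at each unknown node (sum of currents leaving = 0; resistances in Ω):
  Node 2: (V_2 - 0)/10000 + (V_2 - 5)/91 = 0
Collecting terms: 0.01109 × V_2 = 0.05495  =>  V_2 = 4.955 V
I_R2 = (V_1 - V_2)/R2 = (0 - 4.955)/10000 = -0.0004955 A
P_R2 = I_R2² × R2 = (-0.0004955)² × 10000 = 0.002455 W

Final answer: 0.002455 W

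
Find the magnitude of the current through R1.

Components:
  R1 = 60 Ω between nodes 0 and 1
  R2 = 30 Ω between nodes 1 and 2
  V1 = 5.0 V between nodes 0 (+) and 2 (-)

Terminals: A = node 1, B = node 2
Nodal analysis, taking node 2 as the 0 V reference.
Source V1 fixes V_0 = 5 V.
KCL at each unknown node (sum of currents leaving = 0; resistances in Ω):
  Node 1: (V_1 - 5)/60 + (V_1 - 0)/30 = 0
Collecting terms: 0.05 × V_1 = 0.08333  =>  V_1 = 1.667 V
I_R1 = (V_0 - V_1)/R1 = (5 - 1.667)/60 = 0.05556 A
|I_R1| = 0.05556 A

Final answer: |I_R1| = 0.05556 A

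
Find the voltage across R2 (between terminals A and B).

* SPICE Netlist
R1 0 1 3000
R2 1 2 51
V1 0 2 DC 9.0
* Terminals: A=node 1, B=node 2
R1 and R2 are in series across V1 (node 0 → node 1 → node 2), and the output A–B is taken across R2, so this is a voltage divider.
Series current: I = V1/(R1 + R2) = 9/(3000 + 51) = 9/3051 = 0.00295 A
V_R2 = I × R2 = V1 × R2/(R1 + R2) = 9 × 51/3051 = 0.1504 V

Final answer: 0.1504 V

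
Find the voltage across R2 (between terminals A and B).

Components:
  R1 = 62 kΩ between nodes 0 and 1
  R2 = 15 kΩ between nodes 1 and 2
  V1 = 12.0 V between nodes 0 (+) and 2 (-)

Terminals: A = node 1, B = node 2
R1 and R2 are in series across V1 (node 0 → node 1 → node 2), and the output A–B is taken across R2, so this is a voltage divider.
Series current: I = V1/(R1 + R2) = 12/(62000 + 15000) = 12/77000 = 0.0001558 A
V_R2 = I × R2 = V1 × R2/(R1 + R2) = 12 × 15000/77000 = 2.338 V

Final answer: 2.338 V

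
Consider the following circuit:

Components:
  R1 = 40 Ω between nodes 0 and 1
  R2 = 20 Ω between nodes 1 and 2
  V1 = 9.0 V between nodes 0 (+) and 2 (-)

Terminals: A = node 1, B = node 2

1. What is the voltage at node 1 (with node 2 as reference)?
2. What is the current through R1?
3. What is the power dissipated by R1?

Nodal analysis, taking node 2 as the 0 V reference.
Source V1 fixes V_0 = 9 V.
KCL at each unknown node (sum of currents leaving = 0; resistances in Ω):
  Node 1: (V_1 - 9)/40 + (V_1 - 0)/20 = 0
Collecting terms: 0.075 × V_1 = 0.225  =>  V_1 = 3 V
Part 1:
  Read off the nodal solution: V_1 = 3 V
Part 2:
  I_R1 = (V_0 - V_1)/R1 = (9 - 3)/40 = 0.15 A
  Magnitude: I_R1 = 0.15 A
Part 3:
  I_R1 = (V_0 - V_1)/R1 = (9 - 3)/40 = 0.15 A
  P_R1 = I_R1² × R1 = (0.15)² × 40 = 0.9 W

Final answers:
1. V_1 = 3 V
2. I_R1 = 0.15 A
3. P_R1 = 0.9 W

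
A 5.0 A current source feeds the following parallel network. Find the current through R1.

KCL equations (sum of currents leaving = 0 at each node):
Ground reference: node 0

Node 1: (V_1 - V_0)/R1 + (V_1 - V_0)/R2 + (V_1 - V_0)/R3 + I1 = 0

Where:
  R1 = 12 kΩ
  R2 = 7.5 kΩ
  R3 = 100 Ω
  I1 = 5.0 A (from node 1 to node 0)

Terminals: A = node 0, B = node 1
All resistors sit directly between nodes 0 and 1, so they are in parallel and share one voltage V; the full source current 5 A splits among them.
1/R_par = 1/12000 + 1/7500 + 1/100 = 0.01022 S  =>  R_par = 97.88 Ω
V = I × R_par = 5 × 97.88 = 489.4 V
I_R1 = V/R1 = 489.4/12000 = 0.04078 A

Final answer: 0.04078 A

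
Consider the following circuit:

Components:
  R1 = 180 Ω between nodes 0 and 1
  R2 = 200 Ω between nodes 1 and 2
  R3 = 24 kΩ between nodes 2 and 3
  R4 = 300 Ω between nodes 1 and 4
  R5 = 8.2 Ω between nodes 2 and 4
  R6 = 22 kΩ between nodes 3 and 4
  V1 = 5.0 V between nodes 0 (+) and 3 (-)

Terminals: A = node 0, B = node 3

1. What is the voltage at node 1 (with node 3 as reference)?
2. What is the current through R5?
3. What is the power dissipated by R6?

Nodal analysis, taking node 3 as the 0 V reference.
Source V1 fixes V_0 = 5 V.
KCL at each unknown node (sum of currents leaving = 0; resistances in Ω):
  Node 1: (V_1 - 5)/180 + (V_1 - V_2)/200 + (V_1 - V_4)/300 = 0
  Node 2: (V_2 - V_1)/200 + (V_2 - 0)/24000 + (V_2 - V_4)/8.2 = 0
  Node 4: (V_4 - V_1)/300 + (V_4 - V_2)/8.2 + (V_4 - 0)/22000 = 0
Collecting terms (coefficients in siemens):
  0.01389·V_1 - 0.005·V_2 - 0.003333·V_4 = 0.02778
  0.127·V_2 - 0.005·V_1 - 0.122·V_4 = 0
  0.1253·V_4 - 0.003333·V_1 - 0.122·V_2 = 0
Solving these 3 simultaneous equations (Gaussian elimination) gives:
  V_1 = 4.924 V, V_2 = 4.873 V, V_4 = 4.872 V
Part 1:
  Read off the nodal solution: V_1 = 4.924 V
Part 2:
  I_R5 = (V_2 - V_4)/R5 = (4.873 - 4.872)/8.2 = 0.00005084 A
  Magnitude: I_R5 = 0.00005084 A
Part 3:
  I_R6 = (V_3 - V_4)/R6 = (0 - 4.872)/22000 = -0.0002215 A
  P_R6 = I_R6² × R6 = (-0.0002215)² × 22000 = 0.001079 W

Final answers:
1. V_1 = 4.924 V
2. I_R5 = 5.084e-05 A
3. P_R6 = 0.001079 W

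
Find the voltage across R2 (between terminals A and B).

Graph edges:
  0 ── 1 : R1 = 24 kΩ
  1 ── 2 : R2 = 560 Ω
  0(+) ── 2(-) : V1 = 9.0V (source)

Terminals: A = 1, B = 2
R1 and R2 are in series across V1 (node 0 → node 1 → node 2), and the output A–B is taken across R2, so this is a voltage divider.
Series current: I = V1/(R1 + R2) = 9/(24000 + 560) = 9/24560 = 0.0003664 A
V_R2 = I × R2 = V1 × R2/(R1 + R2) = 9 × 560/24560 = 0.2052 V

Final answer: 0.2052 V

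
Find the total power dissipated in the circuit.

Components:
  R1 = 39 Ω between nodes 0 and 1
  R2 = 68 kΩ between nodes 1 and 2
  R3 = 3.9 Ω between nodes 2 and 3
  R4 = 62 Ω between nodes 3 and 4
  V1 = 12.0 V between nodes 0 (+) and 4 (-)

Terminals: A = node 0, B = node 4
Nodal analysis, taking node 4 as the 0 V reference.
Source V1 fixes V_0 = 12 V.
KCL at each unknown node (sum of currents leaving = 0; resistances in Ω):
  Node 1: (V_1 - 12)/39 + (V_1 - V_2)/68000 = 0
  Node 2: (V_2 - V_1)/68000 + (V_2 - V_3)/3.9 = 0
  Node 3: (V_3 - V_2)/3.9 + (V_3 - 0)/62 = 0
Collecting terms (coefficients in siemens):
  0.02566·V_1 - 0.00001471·V_2 = 0.3077
  0.2564·V_2 - 0.00001471·V_1 - 0.2564·V_3 = 0
  0.2725·V_3 - 0.2564·V_2 = 0
Solving these 3 simultaneous equations (Gaussian elimination) gives:
  V_1 = 11.99 V, V_2 = 0.01161 V, V_3 = 0.01092 V
Power in each resistor, P = (ΔV)²/R:
  P_R1 = (12 - 11.99)²/39 = 0.000001211 W
  P_R2 = (11.99 - 0.01161)²/68000 = 0.002111 W
  P_R3 = (0.01161 - 0.01092)²/3.9 = 0.0000001211 W
  P_R4 = (0.01092 - 0)²/62 = 0.000001925 W
P_total = P_R1 + P_R2 + P_R3 + P_R4 = 0.002114 W

Final answer: 0.002114 W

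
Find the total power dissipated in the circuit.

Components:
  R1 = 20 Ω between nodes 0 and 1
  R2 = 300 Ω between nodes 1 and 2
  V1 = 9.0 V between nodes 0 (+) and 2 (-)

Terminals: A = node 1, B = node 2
Nodal analysis, taking node 2 as the 0 V reference.
Source V1 fixes V_0 = 9 V.
KCL at each unknown node (sum of currents leaving = 0; resistances in Ω):
  Node 1: (V_1 - 9)/20 + (V_1 - 0)/300 = 0
Collecting terms: 0.05333 × V_1 = 0.45  =>  V_1 = 8.438 V
Power in each resistor, P = (ΔV)²/R:
  P_R1 = (9 - 8.438)²/20 = 0.01582 W
  P_R2 = (8.438 - 0)²/300 = 0.2373 W
P_total = P_R1 + P_R2 = 0.2531 W

Final answer: 0.2531 W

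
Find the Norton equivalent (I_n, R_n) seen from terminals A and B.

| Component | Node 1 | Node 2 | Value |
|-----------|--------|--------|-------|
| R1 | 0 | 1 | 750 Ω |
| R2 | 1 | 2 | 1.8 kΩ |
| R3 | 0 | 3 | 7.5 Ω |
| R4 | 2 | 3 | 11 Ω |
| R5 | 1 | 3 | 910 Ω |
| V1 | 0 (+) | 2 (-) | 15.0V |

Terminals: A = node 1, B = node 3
Find the Thévenin equivalent first; then I_n = V_th/R_th and R_n = R_th.
Step 1 — V_th is the open-circuit voltage V_A - V_B (nothing connected across the terminals).
Nodal analysis, taking node 2 as the 0 V reference.
Source V1 fixes V_0 = 15 V.
KCL at each unknown node (sum of currents leaving = 0; resistances in Ω):
  Node 1: (V_1 - 15)/750 + (V_1 - 0)/1800 + (V_1 - V_3)/910 = 0
  Node 3: (V_3 - 15)/7.5 + (V_3 - 0)/11 + (V_3 - V_1)/910 = 0
Collecting terms (coefficients in siemens):
  0.002988·V_1 - 0.001099·V_3 = 0.02
  0.2253·V_3 - 0.001099·V_1 = 2
Determinant D = (0.002988)(0.2253) - (-0.001099)(-0.001099) = 0.0006721
V_1 = [(0.02)(0.2253) - (-0.001099)(2)]/D = 9.976 V
V_3 = [(0.002988)(2) - (0.02)(-0.001099)]/D = 8.924 V
V_th = V_1 - V_3 = 9.976 - 8.924 = 1.052 V
Step 2 — R_th: zero the source — replace V1 by a short circuit (node 2 merges into node 0) — and find the resistance seen between A (node 1) and B (node 3).
Reduce the network between node 1 (A) and node 3 (B) by series/parallel combination:
  Rp1 = R1 ‖ R2 (parallel, both between nodes 0 and 1) = 1/(1/750 + 1/1800) = 529.4 Ω
  Rp2 = R3 ‖ R4 (parallel, both between nodes 0 and 3) = 1/(1/7.5 + 1/11) = 4.459 Ω
  Rs1 = Rp1 + Rp2 (series, joined only at node 0) = 529.4 + 4.459 = 533.9 Ω
  Rp3 = R5 ‖ Rs1 (parallel, both between nodes 1 and 3) = 1/(1/910 + 1/533.9) = 336.5 Ω
R_th = 336.5 Ω
I_n = V_th/R_th = 1.052/336.5 = 0.003127 A, and R_n = R_th = 336.5 Ω

Final answer: I_n = 0.003127 A, R_n = 336.5 Ω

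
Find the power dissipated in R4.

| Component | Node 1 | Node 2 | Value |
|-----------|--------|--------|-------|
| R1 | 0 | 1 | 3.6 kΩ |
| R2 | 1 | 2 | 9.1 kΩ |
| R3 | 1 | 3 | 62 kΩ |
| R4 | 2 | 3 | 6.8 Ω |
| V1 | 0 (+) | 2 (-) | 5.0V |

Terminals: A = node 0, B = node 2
Nodal analysis, taking node 2 as the 0 V reference.
Source V1 fixes V_0 = 5 V.
KCL at each unknown node (sum of currents leaving = 0; resistances in Ω):
  Node 1: (V_1 - 5)/3600 + (V_1 - 0)/9100 + (V_1 - V_3)/62000 = 0
  Node 3: (V_3 - V_1)/62000 + (V_3 - 0)/6.8 = 0
Collecting terms (coefficients in siemens):
  0.0004038·V_1 - 0.00001613·V_3 = 0.001389
  0.1471·V_3 - 0.00001613·V_1 = 0
Determinant D = (0.0004038)(0.1471) - (-0.00001613)(-0.00001613) = 0.00005939
V_1 = [(0.001389)(0.1471) - (-0.00001613)(0)]/D = 3.44 V
V_3 = [(0.0004038)(0) - (0.001389)(-0.00001613)]/D = 0.0003772 V
I_R4 = (V_2 - V_3)/R4 = (0 - 0.0003772)/6.8 = -0.00005547 A
P_R4 = I_R4² × R4 = (-0.00005547)² × 6.8 = 0.00000002092 W

Final answer: 2.092e-08 W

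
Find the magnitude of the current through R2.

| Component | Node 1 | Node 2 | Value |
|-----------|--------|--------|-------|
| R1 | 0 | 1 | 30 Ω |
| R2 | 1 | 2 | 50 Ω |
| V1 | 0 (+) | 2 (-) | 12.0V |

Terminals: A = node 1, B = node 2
Nodal analysis, taking node 2 as the 0 V reference.
Source V1 fixes V_0 = 12 V.
KCL at each unknown node (sum of currents leaving = 0; resistances in Ω):
  Node 1: (V_1 - 12)/30 + (V_1 - 0)/50 = 0
Collecting terms: 0.05333 × V_1 = 0.4  =>  V_1 = 7.5 V
I_R2 = (V_1 - V_2)/R2 = (7.5 - 0)/50 = 0.15 A
|I_R2| = 0.15 A

Final answer: |I_R2| = 0.15 A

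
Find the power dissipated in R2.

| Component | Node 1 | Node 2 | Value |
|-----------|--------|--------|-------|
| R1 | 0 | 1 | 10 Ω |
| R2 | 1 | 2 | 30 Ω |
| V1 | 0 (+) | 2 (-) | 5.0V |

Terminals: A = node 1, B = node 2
Nodal analysis, taking node 2 as the 0 V reference.
Source V1 fixes V_0 = 5 V.
KCL at each unknown node (sum of currents leaving = 0; resistances in Ω):
  Node 1: (V_1 - 5)/10 + (V_1 - 0)/30 = 0
Collecting terms: 0.1333 × V_1 = 0.5  =>  V_1 = 3.75 V
I_R2 = (V_1 - V_2)/R2 = (3.75 - 0)/30 = 0.125 A
P_R2 = I_R2² × R2 = (0.125)² × 30 = 0.4688 W

Final answer: 0.4688 W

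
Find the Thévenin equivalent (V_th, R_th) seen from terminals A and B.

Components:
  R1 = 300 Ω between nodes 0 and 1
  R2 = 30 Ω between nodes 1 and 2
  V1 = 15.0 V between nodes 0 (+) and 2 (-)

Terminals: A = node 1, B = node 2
Step 1 — V_th is the open-circuit voltage V_A - V_B (nothing connected across the terminals).
Nodal analysis, taking node 2 as the 0 V reference.
Source V1 fixes V_0 = 15 V.
KCL at each unknown node (sum of currents leaving = 0; resistances in Ω):
  Node 1: (V_1 - 15)/300 + (V_1 - 0)/30 = 0
Collecting terms: 0.03667 × V_1 = 0.05  =>  V_1 = 1.364 V
V_th = V_1 - V_2 = 1.364 - 0 = 1.364 V
Step 2 — R_th: zero the source — replace V1 by a short circuit (node 2 merges into node 0) — and find the resistance seen between A (node 1) and B (node 0).
Reduce the network between node 1 (A) and node 0 (B) by series/parallel combination:
  Rp1 = R1 ‖ R2 (parallel, both between nodes 0 and 1) = 1/(1/300 + 1/30) = 27.27 Ω
R_th = 27.27 Ω

Final answer: V_th = 1.364 V, R_th = 27.27 Ω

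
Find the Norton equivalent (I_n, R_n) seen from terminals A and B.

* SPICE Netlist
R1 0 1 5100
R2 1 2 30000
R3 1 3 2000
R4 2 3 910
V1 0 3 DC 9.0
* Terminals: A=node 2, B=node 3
Find the Thévenin equivalent first; then I_n = V_th/R_th and R_n = R_th.
Step 1 — V_th is the open-circuit voltage V_A - V_B (nothing connected across the terminals).
Nodal analysis, taking node 3 as the 0 V reference.
Source V1 fixes V_0 = 9 V.
KCL at each unknown node (sum of currents leaving = 0; resistances in Ω):
  Node 1: (V_1 - 9)/5100 + (V_1 - V_2)/30000 + (V_1 - 0)/2000 = 0
  Node 2: (V_2 - V_1)/30000 + (V_2 - 0)/910 = 0
Collecting terms (coefficients in siemens):
  0.0007294·V_1 - 0.00003333·V_2 = 0.001765
  0.001132·V_2 - 0.00003333·V_1 = 0
Determinant D = (0.0007294)(0.001132) - (-0.00003333)(-0.00003333) = 0.0000008248
V_1 = [(0.001765)(0.001132) - (-0.00003333)(0)]/D = 2.423 V
V_2 = [(0.0007294)(0) - (0.001765)(-0.00003333)]/D = 0.07132 V
V_th = V_2 - V_3 = 0.07132 - 0 = 0.07132 V
Step 2 — R_th: zero the source — replace V1 by a short circuit (node 3 merges into node 0) — and find the resistance seen between A (node 2) and B (node 0).
Reduce the network between node 2 (A) and node 0 (B) by series/parallel combination:
  Rp1 = R1 ‖ R3 (parallel, both between nodes 0 and 1) = 1/(1/5100 + 1/2000) = 1437 Ω
  Rs1 = R2 + Rp1 (series, joined only at node 1) = 30000 + 1437 = 31440 Ω
  Rp2 = R4 ‖ Rs1 (parallel, both between nodes 0 and 2) = 1/(1/910 + 1/31440) = 884.4 Ω
R_th = 884.4 Ω
I_n = V_th/R_th = 0.07132/884.4 = 0.00008065 A, and R_n = R_th = 884.4 Ω

Final answer: I_n = 8.065e-05 A, R_n = 884.4 Ω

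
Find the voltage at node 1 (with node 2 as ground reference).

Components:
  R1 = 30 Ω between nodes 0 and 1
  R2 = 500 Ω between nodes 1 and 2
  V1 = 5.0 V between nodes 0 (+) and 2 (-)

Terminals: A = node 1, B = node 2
Nodal analysis, taking node 2 as the 0 V reference.
Source V1 fixes V_0 = 5 V.
KCL at each unknown node (sum of currents leaving = 0; resistances in Ω):
  Node 1: (V_1 - 5)/30 + (V_1 - 0)/500 = 0
Collecting terms: 0.03533 × V_1 = 0.1667  =>  V_1 = 4.717 V
The requested potential is V_1 = 4.717 V.

Final answer: V_1 = 4.717 V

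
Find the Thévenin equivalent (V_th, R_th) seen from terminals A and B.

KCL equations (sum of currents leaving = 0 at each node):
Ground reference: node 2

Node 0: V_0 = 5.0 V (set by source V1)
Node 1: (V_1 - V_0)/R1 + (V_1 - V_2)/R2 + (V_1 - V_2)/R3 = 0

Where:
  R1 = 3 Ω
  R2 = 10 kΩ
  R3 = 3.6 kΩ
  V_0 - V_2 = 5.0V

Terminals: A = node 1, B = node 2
Step 1 — V_th is the open-circuit voltage V_A - V_B (nothing connected across the terminals).
Nodal analysis, taking node 2 as the 0 V reference.
Source V1 fixes V_0 = 5 V.
KCL at each unknown node (sum of currents leaving = 0; resistances in Ω):
  Node 1: (V_1 - 5)/3 + (V_1 - 0)/10000 + (V_1 - 0)/3600 = 0
Collecting terms: 0.3337 × V_1 = 1.667  =>  V_1 = 4.994 V
V_th = V_1 - V_2 = 4.994 - 0 = 4.994 V
Step 2 — R_th: zero the source — replace V1 by a short circuit (node 2 merges into node 0) — and find the resistance seen between A (node 1) and B (node 0).
Reduce the network between node 1 (A) and node 0 (B) by series/parallel combination:
  Rp1 = R1 ‖ R2 ‖ R3 (parallel, all between nodes 0 and 1) = 1/(1/3 + 1/10000 + 1/3600) = 2.997 Ω
R_th = 2.997 Ω

Final answer: V_th = 4.994 V, R_th = 2.997 Ω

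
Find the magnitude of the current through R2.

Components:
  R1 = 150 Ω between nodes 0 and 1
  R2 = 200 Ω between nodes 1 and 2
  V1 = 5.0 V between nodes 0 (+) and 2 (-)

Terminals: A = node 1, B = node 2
Nodal analysis, taking node 2 as the 0 V reference.
Source V1 fixes V_0 = 5 V.
KCL at each unknown node (sum of currents leaving = 0; resistances in Ω):
  Node 1: (V_1 - 5)/150 + (V_1 - 0)/200 = 0
Collecting terms: 0.01167 × V_1 = 0.03333  =>  V_1 = 2.857 V
I_R2 = (V_1 - V_2)/R2 = (2.857 - 0)/200 = 0.01429 A
|I_R2| = 0.01429 A

Final answer: |I_R2| = 0.01429 A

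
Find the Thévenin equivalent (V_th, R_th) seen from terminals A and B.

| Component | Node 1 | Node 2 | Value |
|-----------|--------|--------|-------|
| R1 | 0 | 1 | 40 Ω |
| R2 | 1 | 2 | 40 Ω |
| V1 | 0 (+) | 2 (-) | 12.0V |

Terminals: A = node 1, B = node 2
Step 1 — V_th is the open-circuit voltage V_A - V_B (nothing connected across the terminals).
Nodal analysis, taking node 2 as the 0 V reference.
Source V1 fixes V_0 = 12 V.
KCL at each unknown node (sum of currents leaving = 0; resistances in Ω):
  Node 1: (V_1 - 12)/40 + (V_1 - 0)/40 = 0
Collecting terms: 0.05 × V_1 = 0.3  =>  V_1 = 6 V
V_th = V_1 - V_2 = 6 - 0 = 6 V
Step 2 — R_th: zero the source — replace V1 by a short circuit (node 2 merges into node 0) — and find the resistance seen between A (node 1) and B (node 0).
Reduce the network between node 1 (A) and node 0 (B) by series/parallel combination:
  Rp1 = R1 ‖ R2 (parallel, both between nodes 0 and 1) = 1/(1/40 + 1/40) = 20 Ω
R_th = 20 Ω

Final answer: V_th = 6 V, R_th = 20 Ω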